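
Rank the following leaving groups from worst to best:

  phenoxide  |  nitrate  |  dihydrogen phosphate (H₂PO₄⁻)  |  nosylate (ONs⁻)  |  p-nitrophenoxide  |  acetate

phenoxide < p-nitrophenoxide < acetate < dihydrogen phosphate (H₂PO₄⁻) < nitrate < nosylate (ONs⁻)

Leaving-group ability tracks the stability of the departed species; conjugate-acid pKₐ is the usual yardstick (lower pKₐ → better LG).
nosylate (ONs⁻): pKₐ(p-O₂NC₆H₄SO₃H) ≈ -3.5
nitrate: pKₐ(HNO₃) ≈ -1.3
dihydrogen phosphate (H₂PO₄⁻): pKₐ(H₃PO₄) ≈ 2.1
acetate: pKₐ(CH₃COOH) ≈ 4.8 — resonance-stabilised but still a weak base
p-nitrophenoxide: pKₐ(p-nitrophenol) ≈ 7.2 — nitro group delocalises the charge; the classic chromogenic LG
phenoxide: pKₐ(C₆H₅OH (phenol)) ≈ 10 — resonance into the ring helps, but still a poor LG
Listed from poorest to best leaving group as asked.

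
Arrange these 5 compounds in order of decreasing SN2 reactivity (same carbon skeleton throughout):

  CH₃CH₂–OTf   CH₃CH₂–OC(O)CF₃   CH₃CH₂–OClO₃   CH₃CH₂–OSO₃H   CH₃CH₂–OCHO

CH₃CH₂–OTf > CH₃CH₂–OClO₃ > CH₃CH₂–OSO₃H > CH₃CH₂–OC(O)CF₃ > CH₃CH₂–OCHO

Same R in every case — rank the leaving groups.
The more stable X⁻ (or X) is on its own — i.e. the weaker a base it is — the better a leaving group it makes.
CH₃CH₂–OTf loses OTf⁻: pKₐ(CF₃SO₃H (triflic acid)) ≈ -14
CH₃CH₂–OClO₃ loses ClO₄⁻: pKₐ(HClO₄) ≈ -10
CH₃CH₂–OSO₃H loses HSO₄⁻: pKₐ(H₂SO₄) ≈ -3
CH₃CH₂–OC(O)CF₃ loses CF₃COO⁻: pKₐ(CF₃COOH) ≈ 0.2
CH₃CH₂–OCHO loses HCOO⁻: pKₐ(HCOOH) ≈ 3.8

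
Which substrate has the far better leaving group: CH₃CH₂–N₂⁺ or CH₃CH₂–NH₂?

CH₃CH₂–N₂⁺

From CH₃CH₂–NH₂ the departing group would be NH₂⁻ (pKₐ(NH₃) ≈ 38). Extremely strong base; never a leaving group.
From CH₃CH₂–N₂⁺ the leaving group is N₂ (no meaningful conjugate acid; N₂ departs as an exceptionally stable neutral molecule).
(In practice CH₃CH₂–N₂⁺ is made from CH₃CH₂–NH₂ by diazotisation (NaNO₂ / HCl, 0 °C), generating a diazonium salt that expels N₂.)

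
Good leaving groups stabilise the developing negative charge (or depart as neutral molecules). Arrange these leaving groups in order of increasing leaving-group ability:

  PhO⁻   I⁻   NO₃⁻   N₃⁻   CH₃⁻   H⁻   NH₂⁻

CH₃⁻ < NH₂⁻ < H⁻ < PhO⁻ < N₃⁻ < NO₃⁻ < I⁻

I⁻: pKₐ(HI) ≈ -10
NO₃⁻: pKₐ(HNO₃) ≈ -1.3
N₃⁻: pKₐ(HN₃) ≈ 4.7
PhO⁻: pKₐ(C₆H₅OH (phenol)) ≈ 10
H⁻: pKₐ(H₂) ≈ 36
NH₂⁻: pKₐ(NH₃) ≈ 38
CH₃⁻: pKₐ(CH₄) ≈ 48
The question asks for worst first, so the sequence is read in increasing leaving-group ability.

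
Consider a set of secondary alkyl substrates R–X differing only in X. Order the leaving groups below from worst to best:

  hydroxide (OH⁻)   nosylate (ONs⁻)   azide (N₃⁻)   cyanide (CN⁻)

nosylate (ONs⁻): pKₐ(p-O₂NC₆H₄SO₃H) ≈ -3.5 — p-nitro group further stabilises the sulfonate
azide (N₃⁻): pKₐ(HN₃) ≈ 4.7 — linear, resonance-stabilised
cyanide (CN⁻): pKₐ(HCN) ≈ 9.2
hydroxide (OH⁻): pKₐ(H₂O) ≈ 15.7 — strong base; essentially never leaves without prior activation
Listed from poorest to best leaving group as asked.

hydroxide (OH⁻) < cyanide (CN⁻) < azide (N₃⁻) < nosylate (ONs⁻)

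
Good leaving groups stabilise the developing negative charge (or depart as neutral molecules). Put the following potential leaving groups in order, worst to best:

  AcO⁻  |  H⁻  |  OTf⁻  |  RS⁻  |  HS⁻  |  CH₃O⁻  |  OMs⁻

H⁻ < CH₃O⁻ < RS⁻ < HS⁻ < AcO⁻ < OMs⁻ < OTf⁻

The more stable X⁻ (or X) is on its own — i.e. the weaker a base it is — the better a leaving group it makes.
OTf⁻: pKₐ(CF₃SO₃H (triflic acid)) ≈ -14 — charge spread over three oxygens and a CF₃ group; the premier leaving group in synthesis
OMs⁻: pKₐ(CH₃SO₃H (MsOH)) ≈ -1.9
AcO⁻: pKₐ(CH₃COOH) ≈ 4.8 — resonance-stabilised but still a weak base
HS⁻: pKₐ(H₂S) ≈ 7
RS⁻: pKₐ(RSH (a thiol)) ≈ 10.5 — moderately basic; rarely leaves without activation
CH₃O⁻: pKₐ(CH₃OH) ≈ 15.5 — strong base; alkoxides do not leave unassisted
H⁻: pKₐ(H₂) ≈ 36
Reversing gives the worst-to-best order requested.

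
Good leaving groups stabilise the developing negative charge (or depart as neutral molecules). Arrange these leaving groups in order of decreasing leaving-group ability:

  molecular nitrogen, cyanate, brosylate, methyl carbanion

The more stable X⁻ (or X) is on its own — i.e. the weaker a base it is — the better a leaving group it makes.
molecular nitrogen: no meaningful conjugate acid; N₂ departs as an exceptionally stable neutral molecule
brosylate: pKₐ(p-BrC₆H₄SO₃H) ≈ -2.8
cyanate: pKₐ(HOCN) ≈ 3.5
methyl carbanion: pKₐ(CH₄) ≈ 48 — unstabilised carbanion; the worst conceivable leaving group

molecular nitrogen > brosylate > cyanate > methyl carbanion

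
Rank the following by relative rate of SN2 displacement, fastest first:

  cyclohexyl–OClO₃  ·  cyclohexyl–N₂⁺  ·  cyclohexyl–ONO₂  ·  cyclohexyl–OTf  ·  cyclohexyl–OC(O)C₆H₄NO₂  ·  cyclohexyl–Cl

Identical carbon frameworks mean the comparison reduces to leaving-group quality.
Leaving-group ability tracks the stability of the departed species; conjugate-acid pKₐ is the usual yardstick (lower pKₐ → better LG).
cyclohexyl–N₂⁺ loses N₂: no meaningful conjugate acid; N₂ departs as an exceptionally stable neutral molecule
cyclohexyl–OTf loses OTf⁻: pKₐ(CF₃SO₃H (triflic acid)) ≈ -14
cyclohexyl–OClO₃ loses ClO₄⁻: pKₐ(HClO₄) ≈ -10
cyclohexyl–Cl loses Cl⁻: pKₐ(HCl) ≈ -7
cyclohexyl–ONO₂ loses NO₃⁻: pKₐ(HNO₃) ≈ -1.3
cyclohexyl–OC(O)C₆H₄NO₂ loses p-O₂N–C₆H₄–COO⁻: pKₐ(p-nitrobenzoic acid) ≈ 3.4

cyclohexyl–N₂⁺ > cyclohexyl–OTf > cyclohexyl–OClO₃ > cyclohexyl–Cl > cyclohexyl–ONO₂ > cyclohexyl–OC(O)C₆H₄NO₂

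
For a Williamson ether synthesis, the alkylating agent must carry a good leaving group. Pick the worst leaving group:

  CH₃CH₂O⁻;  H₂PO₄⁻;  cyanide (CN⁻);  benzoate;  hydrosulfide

Leaving-group ability tracks the stability of the departed species; conjugate-acid pKₐ is the usual yardstick (lower pKₐ → better LG).
H₂PO₄⁻: pKₐ(H₃PO₄) ≈ 2.1
benzoate: pKₐ(C₆H₅COOH) ≈ 4.2
hydrosulfide: pKₐ(H₂S) ≈ 7
cyanide (CN⁻): pKₐ(HCN) ≈ 9.2
CH₃CH₂O⁻: pKₐ(CH₃CH₂OH) ≈ 16

CH₃CH₂O⁻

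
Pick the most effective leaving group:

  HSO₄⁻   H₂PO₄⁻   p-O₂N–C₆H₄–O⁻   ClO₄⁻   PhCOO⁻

Rank by basicity of the departing species: weakest base leaves most easily.
ClO₄⁻: pKₐ(HClO₄) ≈ -10
HSO₄⁻: pKₐ(H₂SO₄) ≈ -3
H₂PO₄⁻: pKₐ(H₃PO₄) ≈ 2.1
PhCOO⁻: pKₐ(C₆H₅COOH) ≈ 4.2
p-O₂N–C₆H₄–O⁻: pKₐ(p-nitrophenol) ≈ 7.2

ClO₄⁻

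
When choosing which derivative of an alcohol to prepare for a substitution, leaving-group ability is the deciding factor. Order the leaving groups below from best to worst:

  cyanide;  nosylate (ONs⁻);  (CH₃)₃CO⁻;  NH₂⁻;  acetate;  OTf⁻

OTf⁻ > nosylate (ONs⁻) > acetate > cyanide > (CH₃)₃CO⁻ > NH₂⁻

Leaving-group ability tracks the stability of the departed species; conjugate-acid pKₐ is the usual yardstick (lower pKₐ → better LG).
OTf⁻: pKₐ(CF₃SO₃H (triflic acid)) ≈ -14 — charge spread over three oxygens and a CF₃ group; the premier leaving group in synthesis
nosylate (ONs⁻): pKₐ(p-O₂NC₆H₄SO₃H) ≈ -3.5 — p-nitro group further stabilises the sulfonate
acetate: pKₐ(CH₃COOH) ≈ 4.8
cyanide: pKₐ(HCN) ≈ 9.2
(CH₃)₃CO⁻: pKₐ(t-BuOH) ≈ 18
NH₂⁻: pKₐ(NH₃) ≈ 38 — extremely strong base; never a leaving group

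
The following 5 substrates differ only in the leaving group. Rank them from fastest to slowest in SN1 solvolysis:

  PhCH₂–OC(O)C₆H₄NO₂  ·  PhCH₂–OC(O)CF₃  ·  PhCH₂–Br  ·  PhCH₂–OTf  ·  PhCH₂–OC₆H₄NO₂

PhCH₂–OTf > PhCH₂–Br > PhCH₂–OC(O)CF₃ > PhCH₂–OC(O)C₆H₄NO₂ > PhCH₂–OC₆H₄NO₂

Same R in every case — rank the leaving groups.
The more stable X⁻ (or X) is on its own — i.e. the weaker a base it is — the better a leaving group it makes.
PhCH₂–OTf loses OTf⁻: pKₐ(CF₃SO₃H (triflic acid)) ≈ -14
PhCH₂–Br loses Br⁻: pKₐ(HBr) ≈ -9
PhCH₂–OC(O)CF₃ loses CF₃COO⁻: pKₐ(CF₃COOH) ≈ 0.2
PhCH₂–OC(O)C₆H₄NO₂ loses p-O₂N–C₆H₄–COO⁻: pKₐ(p-nitrobenzoic acid) ≈ 3.4
PhCH₂–OC₆H₄NO₂ loses p-O₂N–C₆H₄–O⁻: pKₐ(p-nitrophenol) ≈ 7.2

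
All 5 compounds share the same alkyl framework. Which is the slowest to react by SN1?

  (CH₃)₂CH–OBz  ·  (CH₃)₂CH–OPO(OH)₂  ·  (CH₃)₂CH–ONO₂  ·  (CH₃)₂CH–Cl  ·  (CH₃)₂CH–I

(CH₃)₂CH–OBz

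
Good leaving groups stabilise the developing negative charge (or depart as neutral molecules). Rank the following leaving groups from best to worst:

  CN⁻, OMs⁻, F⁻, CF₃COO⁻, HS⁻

Rank by basicity of the departing species: weakest base leaves most easily.
OMs⁻: pKₐ(CH₃SO₃H (MsOH)) ≈ -1.9 — resonance-delocalised alkanesulfonate
CF₃COO⁻: pKₐ(CF₃COOH) ≈ 0.2 — strongly electron-withdrawing CF₃ stabilises the carboxylate
F⁻: pKₐ(HF) ≈ 3.2 — small and strongly basic; the poor halide leaving group
HS⁻: pKₐ(H₂S) ≈ 7 — larger and more polarisable than the oxygen analogue
CN⁻: pKₐ(HCN) ≈ 9.2

OMs⁻ > CF₃COO⁻ > F⁻ > HS⁻ > CN⁻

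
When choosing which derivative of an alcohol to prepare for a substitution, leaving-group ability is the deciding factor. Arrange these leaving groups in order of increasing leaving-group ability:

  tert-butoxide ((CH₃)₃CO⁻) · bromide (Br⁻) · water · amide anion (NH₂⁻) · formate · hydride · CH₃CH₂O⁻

Leaving-group ability tracks the stability of the departed species; conjugate-acid pKₐ is the usual yardstick (lower pKₐ → better LG).
bromide (Br⁻): pKₐ(HBr) ≈ -9 — weak base; good leaving group
water: pKₐ(H₃O⁺) ≈ -1.7
formate: pKₐ(HCOOH) ≈ 3.8 — resonance-stabilised carboxylate
CH₃CH₂O⁻: pKₐ(CH₃CH₂OH) ≈ 16 — strong base; alkoxides do not leave unassisted
tert-butoxide ((CH₃)₃CO⁻): pKₐ(t-BuOH) ≈ 18
hydride: pKₐ(H₂) ≈ 36
amide anion (NH₂⁻): pKₐ(NH₃) ≈ 38 — extremely strong base; never a leaving group
The question asks for worst first, so the sequence is read in increasing leaving-group ability.

amide anion (NH₂⁻) < hydride < tert-butoxide ((CH₃)₃CO⁻) < CH₃CH₂O⁻ < formate < water < bromide (Br⁻)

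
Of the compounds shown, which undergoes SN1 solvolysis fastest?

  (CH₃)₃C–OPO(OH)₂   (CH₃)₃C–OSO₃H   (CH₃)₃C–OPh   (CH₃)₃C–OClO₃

Identical carbon frameworks mean the comparison reduces to leaving-group quality.
Leaving-group ability tracks the stability of the departed species; conjugate-acid pKₐ is the usual yardstick (lower pKₐ → better LG).
(CH₃)₃C–OClO₃ loses ClO₄⁻: pKₐ(HClO₄) ≈ -10
(CH₃)₃C–OSO₃H loses HSO₄⁻: pKₐ(H₂SO₄) ≈ -3
(CH₃)₃C–OPO(OH)₂ loses H₂PO₄⁻: pKₐ(H₃PO₄) ≈ 2.1
(CH₃)₃C–OPh loses PhO⁻: pKₐ(C₆H₅OH (phenol)) ≈ 10

(CH₃)₃C–OClO₃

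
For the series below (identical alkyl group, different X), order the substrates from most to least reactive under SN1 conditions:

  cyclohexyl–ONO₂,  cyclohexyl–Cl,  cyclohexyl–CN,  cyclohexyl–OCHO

cyclohexyl–Cl > cyclohexyl–ONO₂ > cyclohexyl–OCHO > cyclohexyl–CN

Same R in every case — rank the leaving groups.
Leaving-group ability tracks the stability of the departed species; conjugate-acid pKₐ is the usual yardstick (lower pKₐ → better LG).
cyclohexyl–Cl loses Cl⁻: pKₐ(HCl) ≈ -7
cyclohexyl–ONO₂ loses NO₃⁻: pKₐ(HNO₃) ≈ -1.3
cyclohexyl–OCHO loses HCOO⁻: pKₐ(HCOOH) ≈ 3.8
cyclohexyl–CN loses CN⁻: pKₐ(HCN) ≈ 9.2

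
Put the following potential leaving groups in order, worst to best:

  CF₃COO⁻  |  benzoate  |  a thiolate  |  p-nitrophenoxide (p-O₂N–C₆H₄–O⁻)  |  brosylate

The more stable X⁻ (or X) is on its own — i.e. the weaker a base it is — the better a leaving group it makes.
brosylate: pKₐ(p-BrC₆H₄SO₃H) ≈ -2.8 — arenesulfonate with a p-bromo substituent
CF₃COO⁻: pKₐ(CF₃COOH) ≈ 0.2
benzoate: pKₐ(C₆H₅COOH) ≈ 4.2
p-nitrophenoxide (p-O₂N–C₆H₄–O⁻): pKₐ(p-nitrophenol) ≈ 7.2 — nitro group delocalises the charge; the classic chromogenic LG
a thiolate: pKₐ(RSH (a thiol)) ≈ 10.5 — moderately basic; rarely leaves without activation
Listed from poorest to best leaving group as asked.

a thiolate < p-nitrophenoxide (p-O₂N–C₆H₄–O⁻) < benzoate < CF₃COO⁻ < brosylate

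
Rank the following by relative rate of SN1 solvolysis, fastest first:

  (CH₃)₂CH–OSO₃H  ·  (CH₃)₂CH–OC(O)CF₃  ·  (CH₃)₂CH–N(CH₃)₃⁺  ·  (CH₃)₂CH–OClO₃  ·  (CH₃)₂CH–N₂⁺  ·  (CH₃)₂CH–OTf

With the same alkyl group throughout, only the leaving group differentiates the rates.
A good leaving group is a weak base: the lower the pKₐ of its conjugate acid, the more readily it departs.
(CH₃)₂CH–N₂⁺ loses N₂: no meaningful conjugate acid; N₂ departs as an exceptionally stable neutral molecule
(CH₃)₂CH–OTf loses OTf⁻: pKₐ(CF₃SO₃H (triflic acid)) ≈ -14
(CH₃)₂CH–OClO₃ loses ClO₄⁻: pKₐ(HClO₄) ≈ -10
(CH₃)₂CH–OSO₃H loses HSO₄⁻: pKₐ(H₂SO₄) ≈ -3
(CH₃)₂CH–OC(O)CF₃ loses CF₃COO⁻: pKₐ(CF₃COOH) ≈ 0.2
(CH₃)₂CH–N(CH₃)₃⁺ loses NR'₃: pKₐ(R'₃NH⁺) ≈ 10.7

(CH₃)₂CH–N₂⁺ > (CH₃)₂CH–OTf > (CH₃)₂CH–OClO₃ > (CH₃)₂CH–OSO₃H > (CH₃)₂CH–OC(O)CF₃ > (CH₃)₂CH–N(CH₃)₃⁺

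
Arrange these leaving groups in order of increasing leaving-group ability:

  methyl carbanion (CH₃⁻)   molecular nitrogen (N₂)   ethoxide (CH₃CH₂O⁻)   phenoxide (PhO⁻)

methyl carbanion (CH₃⁻) < ethoxide (CH₃CH₂O⁻) < phenoxide (PhO⁻) < molecular nitrogen (N₂)

The more stable X⁻ (or X) is on its own — i.e. the weaker a base it is — the better a leaving group it makes.
molecular nitrogen (N₂): no meaningful conjugate acid; N₂ departs as an exceptionally stable neutral molecule
phenoxide (PhO⁻): pKₐ(C₆H₅OH (phenol)) ≈ 10 — resonance into the ring helps, but still a poor LG
ethoxide (CH₃CH₂O⁻): pKₐ(CH₃CH₂OH) ≈ 16
methyl carbanion (CH₃⁻): pKₐ(CH₄) ≈ 48
The question asks for worst first, so the sequence is read in increasing leaving-group ability.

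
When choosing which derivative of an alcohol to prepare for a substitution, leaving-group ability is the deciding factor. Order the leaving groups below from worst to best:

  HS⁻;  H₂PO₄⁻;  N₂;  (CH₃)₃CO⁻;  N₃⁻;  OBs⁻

(CH₃)₃CO⁻ < HS⁻ < N₃⁻ < H₂PO₄⁻ < OBs⁻ < N₂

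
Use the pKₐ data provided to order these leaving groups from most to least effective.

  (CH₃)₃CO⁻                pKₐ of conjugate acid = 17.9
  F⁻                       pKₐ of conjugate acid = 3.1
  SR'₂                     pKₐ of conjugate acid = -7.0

SR'₂ > F⁻ > (CH₃)₃CO⁻

Lower conjugate-acid pKₐ ⇒ weaker base ⇒ better leaving group.
Sorting by the given values: SR'₂ (-7.0), F⁻ (3.1), (CH₃)₃CO⁻ (17.9).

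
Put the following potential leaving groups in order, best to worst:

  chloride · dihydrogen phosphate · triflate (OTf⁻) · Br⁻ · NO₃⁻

The more stable X⁻ (or X) is on its own — i.e. the weaker a base it is — the better a leaving group it makes.
triflate (OTf⁻): pKₐ(CF₃SO₃H (triflic acid)) ≈ -14
Br⁻: pKₐ(HBr) ≈ -9
chloride: pKₐ(HCl) ≈ -7
NO₃⁻: pKₐ(HNO₃) ≈ -1.3
dihydrogen phosphate: pKₐ(H₃PO₄) ≈ 2.1

triflate (OTf⁻) > Br⁻ > chloride > NO₃⁻ > dihydrogen phosphate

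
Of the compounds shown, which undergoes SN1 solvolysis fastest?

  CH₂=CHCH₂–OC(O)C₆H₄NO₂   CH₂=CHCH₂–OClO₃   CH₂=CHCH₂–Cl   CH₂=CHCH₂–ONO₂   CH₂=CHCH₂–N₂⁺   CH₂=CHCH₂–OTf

CH₂=CHCH₂–N₂⁺

The skeletons are identical, so relative rate is governed entirely by leaving-group ability.
Leaving-group ability tracks the stability of the departed species; conjugate-acid pKₐ is the usual yardstick (lower pKₐ → better LG).
CH₂=CHCH₂–N₂⁺ loses N₂: no meaningful conjugate acid; N₂ departs as an exceptionally stable neutral molecule
CH₂=CHCH₂–OTf loses OTf⁻: pKₐ(CF₃SO₃H (triflic acid)) ≈ -14
CH₂=CHCH₂–OClO₃ loses ClO₄⁻: pKₐ(HClO₄) ≈ -10
CH₂=CHCH₂–Cl loses Cl⁻: pKₐ(HCl) ≈ -7
CH₂=CHCH₂–ONO₂ loses NO₃⁻: pKₐ(HNO₃) ≈ -1.3
CH₂=CHCH₂–OC(O)C₆H₄NO₂ loses p-O₂N–C₆H₄–COO⁻: pKₐ(p-nitrobenzoic acid) ≈ 3.4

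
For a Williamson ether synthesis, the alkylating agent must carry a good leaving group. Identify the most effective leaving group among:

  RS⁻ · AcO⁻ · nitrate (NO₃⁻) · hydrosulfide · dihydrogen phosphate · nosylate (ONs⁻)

nosylate (ONs⁻)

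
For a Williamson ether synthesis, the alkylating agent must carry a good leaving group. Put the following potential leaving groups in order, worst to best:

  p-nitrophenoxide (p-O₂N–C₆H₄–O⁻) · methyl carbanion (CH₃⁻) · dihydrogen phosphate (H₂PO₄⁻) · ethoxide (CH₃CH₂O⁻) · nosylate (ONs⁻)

methyl carbanion (CH₃⁻) < ethoxide (CH₃CH₂O⁻) < p-nitrophenoxide (p-O₂N–C₆H₄–O⁻) < dihydrogen phosphate (H₂PO₄⁻) < nosylate (ONs⁻)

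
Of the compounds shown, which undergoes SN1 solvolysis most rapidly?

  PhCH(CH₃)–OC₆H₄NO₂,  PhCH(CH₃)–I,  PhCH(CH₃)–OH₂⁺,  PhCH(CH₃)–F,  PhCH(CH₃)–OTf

With the same alkyl group throughout, only the leaving group differentiates the rates.
Leaving-group ability tracks the stability of the departed species; conjugate-acid pKₐ is the usual yardstick (lower pKₐ → better LG).
PhCH(CH₃)–OTf loses OTf⁻: pKₐ(CF₃SO₃H (triflic acid)) ≈ -14
PhCH(CH₃)–I loses I⁻: pKₐ(HI) ≈ -10
PhCH(CH₃)–OH₂⁺ loses H₂O: pKₐ(H₃O⁺) ≈ -1.7
PhCH(CH₃)–F loses F⁻: pKₐ(HF) ≈ 3.2
PhCH(CH₃)–OC₆H₄NO₂ loses p-O₂N–C₆H₄–O⁻: pKₐ(p-nitrophenol) ≈ 7.2

PhCH(CH₃)–OTf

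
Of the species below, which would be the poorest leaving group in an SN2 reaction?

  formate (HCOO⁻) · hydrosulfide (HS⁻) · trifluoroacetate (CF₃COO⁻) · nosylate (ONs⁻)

nosylate (ONs⁻): pKₐ(p-O₂NC₆H₄SO₃H) ≈ -3.5
trifluoroacetate (CF₃COO⁻): pKₐ(CF₃COOH) ≈ 0.2
formate (HCOO⁻): pKₐ(HCOOH) ≈ 3.8
hydrosulfide (HS⁻): pKₐ(H₂S) ≈ 7

hydrosulfide (HS⁻)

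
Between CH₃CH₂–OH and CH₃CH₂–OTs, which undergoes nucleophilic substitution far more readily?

From CH₃CH₂–OH the departing group would be OH⁻ (pKₐ(H₂O) ≈ 15.7). Strong base; essentially never leaves without prior activation.
From CH₃CH₂–OTs the leaving group is OTs⁻ (pKₐ(p-CH₃C₆H₄SO₃H (TsOH)) ≈ -2.8). Resonance-delocalised arenesulfonate.
(In practice CH₃CH₂–OTs is made from CH₃CH₂–OH by treatment with TsCl / pyridine, converting the hydroxyl into a tosylate.)

CH₃CH₂–OTs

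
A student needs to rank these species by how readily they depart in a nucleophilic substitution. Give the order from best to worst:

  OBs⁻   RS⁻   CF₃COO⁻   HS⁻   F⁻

Rank by basicity of the departing species: weakest base leaves most easily.
OBs⁻: pKₐ(p-BrC₆H₄SO₃H) ≈ -2.8 — arenesulfonate with a p-bromo substituent
CF₃COO⁻: pKₐ(CF₃COOH) ≈ 0.2 — strongly electron-withdrawing CF₃ stabilises the carboxylate
F⁻: pKₐ(HF) ≈ 3.2
HS⁻: pKₐ(H₂S) ≈ 7
RS⁻: pKₐ(RSH (a thiol)) ≈ 10.5 — moderately basic; rarely leaves without activation

OBs⁻ > CF₃COO⁻ > F⁻ > HS⁻ > RS⁻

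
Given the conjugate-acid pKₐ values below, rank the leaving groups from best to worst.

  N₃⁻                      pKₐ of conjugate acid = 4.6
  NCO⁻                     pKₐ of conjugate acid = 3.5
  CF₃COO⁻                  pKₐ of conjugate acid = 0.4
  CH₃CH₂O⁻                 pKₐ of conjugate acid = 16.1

CF₃COO⁻ > NCO⁻ > N₃⁻ > CH₃CH₂O⁻

Lower conjugate-acid pKₐ ⇒ weaker base ⇒ better leaving group.
Sorting by the given values: CF₃COO⁻ (0.4), NCO⁻ (3.5), N₃⁻ (4.6), CH₃CH₂O⁻ (16.1).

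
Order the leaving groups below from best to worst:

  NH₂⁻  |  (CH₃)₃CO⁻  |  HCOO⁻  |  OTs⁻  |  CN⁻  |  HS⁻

OTs⁻: pKₐ(p-CH₃C₆H₄SO₃H (TsOH)) ≈ -2.8
HCOO⁻: pKₐ(HCOOH) ≈ 3.8
HS⁻: pKₐ(H₂S) ≈ 7
CN⁻: pKₐ(HCN) ≈ 9.2
(CH₃)₃CO⁻: pKₐ(t-BuOH) ≈ 18
NH₂⁻: pKₐ(NH₃) ≈ 38

OTs⁻ > HCOO⁻ > HS⁻ > CN⁻ > (CH₃)₃CO⁻ > NH₂⁻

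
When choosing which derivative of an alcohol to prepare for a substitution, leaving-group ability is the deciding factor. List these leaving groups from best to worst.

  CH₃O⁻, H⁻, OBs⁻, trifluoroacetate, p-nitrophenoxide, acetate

OBs⁻: pKₐ(p-BrC₆H₄SO₃H) ≈ -2.8
trifluoroacetate: pKₐ(CF₃COOH) ≈ 0.2
acetate: pKₐ(CH₃COOH) ≈ 4.8 — resonance-stabilised but still a weak base
p-nitrophenoxide: pKₐ(p-nitrophenol) ≈ 7.2 — nitro group delocalises the charge; the classic chromogenic LG
CH₃O⁻: pKₐ(CH₃OH) ≈ 15.5
H⁻: pKₐ(H₂) ≈ 36

OBs⁻ > trifluoroacetate > acetate > p-nitrophenoxide > CH₃O⁻ > H⁻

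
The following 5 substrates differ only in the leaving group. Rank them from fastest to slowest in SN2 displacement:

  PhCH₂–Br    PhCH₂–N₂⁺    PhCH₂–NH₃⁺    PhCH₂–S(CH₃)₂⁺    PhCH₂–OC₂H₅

PhCH₂–N₂⁺ > PhCH₂–Br > PhCH₂–S(CH₃)₂⁺ > PhCH₂–NH₃⁺ > PhCH₂–OC₂H₅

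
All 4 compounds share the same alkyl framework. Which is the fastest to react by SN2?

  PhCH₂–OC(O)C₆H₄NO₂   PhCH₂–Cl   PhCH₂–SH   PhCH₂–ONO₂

Same R in every case — rank the leaving groups.
Leaving-group ability tracks the stability of the departed species; conjugate-acid pKₐ is the usual yardstick (lower pKₐ → better LG).
PhCH₂–Cl loses Cl⁻: pKₐ(HCl) ≈ -7
PhCH₂–ONO₂ loses NO₃⁻: pKₐ(HNO₃) ≈ -1.3
PhCH₂–OC(O)C₆H₄NO₂ loses p-O₂N–C₆H₄–COO⁻: pKₐ(p-nitrobenzoic acid) ≈ 3.4
PhCH₂–SH loses HS⁻: pKₐ(H₂S) ≈ 7

PhCH₂–Cl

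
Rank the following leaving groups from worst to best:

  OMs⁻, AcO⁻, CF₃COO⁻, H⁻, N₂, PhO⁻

N₂: no meaningful conjugate acid; N₂ departs as an exceptionally stable neutral molecule
OMs⁻: pKₐ(CH₃SO₃H (MsOH)) ≈ -1.9 — resonance-delocalised alkanesulfonate
CF₃COO⁻: pKₐ(CF₃COOH) ≈ 0.2 — strongly electron-withdrawing CF₃ stabilises the carboxylate
AcO⁻: pKₐ(CH₃COOH) ≈ 4.8
PhO⁻: pKₐ(C₆H₅OH (phenol)) ≈ 10 — resonance into the ring helps, but still a poor LG
H⁻: pKₐ(H₂) ≈ 36 — extremely strong base; leaves only in special hydride-transfer contexts
The question asks for worst first, so the sequence is read in increasing leaving-group ability.

H⁻ < PhO⁻ < AcO⁻ < CF₃COO⁻ < OMs⁻ < N₂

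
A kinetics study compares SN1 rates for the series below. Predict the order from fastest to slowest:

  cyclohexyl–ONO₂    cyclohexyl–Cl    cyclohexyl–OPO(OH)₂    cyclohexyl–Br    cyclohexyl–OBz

The skeletons are identical, so relative rate is governed entirely by leaving-group ability.
A good leaving group is a weak base: the lower the pKₐ of its conjugate acid, the more readily it departs.
cyclohexyl–Br loses Br⁻: pKₐ(HBr) ≈ -9
cyclohexyl–Cl loses Cl⁻: pKₐ(HCl) ≈ -7
cyclohexyl–ONO₂ loses NO₃⁻: pKₐ(HNO₃) ≈ -1.3
cyclohexyl–OPO(OH)₂ loses H₂PO₄⁻: pKₐ(H₃PO₄) ≈ 2.1
cyclohexyl–OBz loses PhCOO⁻: pKₐ(C₆H₅COOH) ≈ 4.2

cyclohexyl–Br > cyclohexyl–Cl > cyclohexyl–ONO₂ > cyclohexyl–OPO(OH)₂ > cyclohexyl–OBz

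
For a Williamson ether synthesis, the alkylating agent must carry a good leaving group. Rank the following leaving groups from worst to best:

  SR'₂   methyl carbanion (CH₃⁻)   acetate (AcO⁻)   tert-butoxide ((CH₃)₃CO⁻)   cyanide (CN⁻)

methyl carbanion (CH₃⁻) < tert-butoxide ((CH₃)₃CO⁻) < cyanide (CN⁻) < acetate (AcO⁻) < SR'₂

The more stable X⁻ (or X) is on its own — i.e. the weaker a base it is — the better a leaving group it makes.
SR'₂: pKₐ(R'₂SH⁺) ≈ -7
acetate (AcO⁻): pKₐ(CH₃COOH) ≈ 4.8
cyanide (CN⁻): pKₐ(HCN) ≈ 9.2
tert-butoxide ((CH₃)₃CO⁻): pKₐ(t-BuOH) ≈ 18
methyl carbanion (CH₃⁻): pKₐ(CH₄) ≈ 48
Reversing gives the worst-to-best order requested.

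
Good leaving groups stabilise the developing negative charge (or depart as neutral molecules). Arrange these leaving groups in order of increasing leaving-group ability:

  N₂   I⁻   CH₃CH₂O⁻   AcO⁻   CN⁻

CH₃CH₂O⁻ < CN⁻ < AcO⁻ < I⁻ < N₂

Leaving-group ability tracks the stability of the departed species; conjugate-acid pKₐ is the usual yardstick (lower pKₐ → better LG).
N₂: no meaningful conjugate acid; N₂ departs as an exceptionally stable neutral molecule
I⁻: pKₐ(HI) ≈ -10 — large, highly polarisable; very weak base
AcO⁻: pKₐ(CH₃COOH) ≈ 4.8 — resonance-stabilised but still a weak base
CN⁻: pKₐ(HCN) ≈ 9.2 — sp carbon stabilises the charge somewhat, but still a poor LG
CH₃CH₂O⁻: pKₐ(CH₃CH₂OH) ≈ 16 — strong base; alkoxides do not leave unassisted
The question asks for worst first, so the sequence is read in increasing leaving-group ability.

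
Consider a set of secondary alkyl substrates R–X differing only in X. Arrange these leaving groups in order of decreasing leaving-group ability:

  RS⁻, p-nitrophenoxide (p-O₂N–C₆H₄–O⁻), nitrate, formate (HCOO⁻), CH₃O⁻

nitrate > formate (HCOO⁻) > p-nitrophenoxide (p-O₂N–C₆H₄–O⁻) > RS⁻ > CH₃O⁻

A good leaving group is a weak base: the lower the pKₐ of its conjugate acid, the more readily it departs.
nitrate: pKₐ(HNO₃) ≈ -1.3
formate (HCOO⁻): pKₐ(HCOOH) ≈ 3.8
p-nitrophenoxide (p-O₂N–C₆H₄–O⁻): pKₐ(p-nitrophenol) ≈ 7.2
RS⁻: pKₐ(RSH (a thiol)) ≈ 10.5
CH₃O⁻: pKₐ(CH₃OH) ≈ 15.5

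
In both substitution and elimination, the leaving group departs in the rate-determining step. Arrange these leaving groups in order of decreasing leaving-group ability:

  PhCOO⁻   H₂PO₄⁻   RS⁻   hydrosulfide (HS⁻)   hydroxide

H₂PO₄⁻ > PhCOO⁻ > hydrosulfide (HS⁻) > RS⁻ > hydroxide

Leaving-group ability tracks the stability of the departed species; conjugate-acid pKₐ is the usual yardstick (lower pKₐ → better LG).
H₂PO₄⁻: pKₐ(H₃PO₄) ≈ 2.1
PhCOO⁻: pKₐ(C₆H₅COOH) ≈ 4.2
hydrosulfide (HS⁻): pKₐ(H₂S) ≈ 7
RS⁻: pKₐ(RSH (a thiol)) ≈ 10.5
hydroxide: pKₐ(H₂O) ≈ 15.7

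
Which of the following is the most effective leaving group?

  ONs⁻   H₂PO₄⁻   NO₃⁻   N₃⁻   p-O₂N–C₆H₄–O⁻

ONs⁻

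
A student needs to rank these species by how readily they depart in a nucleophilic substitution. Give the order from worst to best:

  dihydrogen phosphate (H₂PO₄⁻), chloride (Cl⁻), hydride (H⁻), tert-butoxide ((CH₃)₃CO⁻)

hydride (H⁻) < tert-butoxide ((CH₃)₃CO⁻) < dihydrogen phosphate (H₂PO₄⁻) < chloride (Cl⁻)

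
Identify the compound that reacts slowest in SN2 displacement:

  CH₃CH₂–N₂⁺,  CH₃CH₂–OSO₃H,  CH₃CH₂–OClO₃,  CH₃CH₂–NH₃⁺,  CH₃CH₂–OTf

With the same alkyl group throughout, only the leaving group differentiates the rates.
Rank by basicity of the departing species: weakest base leaves most easily.
CH₃CH₂–N₂⁺ loses N₂: no meaningful conjugate acid; N₂ departs as an exceptionally stable neutral molecule
CH₃CH₂–OTf loses OTf⁻: pKₐ(CF₃SO₃H (triflic acid)) ≈ -14
CH₃CH₂–OClO₃ loses ClO₄⁻: pKₐ(HClO₄) ≈ -10
CH₃CH₂–OSO₃H loses HSO₄⁻: pKₐ(H₂SO₄) ≈ -3
CH₃CH₂–NH₃⁺ loses NH₃: pKₐ(NH₄⁺) ≈ 9.2

CH₃CH₂–NH₃⁺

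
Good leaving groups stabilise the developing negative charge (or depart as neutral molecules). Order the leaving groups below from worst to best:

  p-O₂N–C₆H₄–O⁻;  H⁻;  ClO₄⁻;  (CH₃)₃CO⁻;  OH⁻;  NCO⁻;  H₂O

H⁻ < (CH₃)₃CO⁻ < OH⁻ < p-O₂N–C₆H₄–O⁻ < NCO⁻ < H₂O < ClO₄⁻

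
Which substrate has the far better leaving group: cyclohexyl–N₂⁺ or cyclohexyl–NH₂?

cyclohexyl–N₂⁺

From cyclohexyl–NH₂ the departing group would be NH₂⁻ (pKₐ(NH₃) ≈ 38). Extremely strong base; never a leaving group.
From cyclohexyl–N₂⁺ the leaving group is N₂ (no meaningful conjugate acid; N₂ departs as an exceptionally stable neutral molecule).
(In practice cyclohexyl–N₂⁺ is made from cyclohexyl–NH₂ by diazotisation (NaNO₂ / HCl, 0 °C), generating a diazonium salt that expels N₂.)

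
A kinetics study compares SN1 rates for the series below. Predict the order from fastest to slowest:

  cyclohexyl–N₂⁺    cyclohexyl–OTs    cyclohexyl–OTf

With the same alkyl group throughout, only the leaving group differentiates the rates.
The more stable X⁻ (or X) is on its own — i.e. the weaker a base it is — the better a leaving group it makes.
cyclohexyl–N₂⁺ loses N₂: no meaningful conjugate acid; N₂ departs as an exceptionally stable neutral molecule
cyclohexyl–OTf loses OTf⁻: pKₐ(CF₃SO₃H (triflic acid)) ≈ -14
cyclohexyl–OTs loses OTs⁻: pKₐ(p-CH₃C₆H₄SO₃H (TsOH)) ≈ -2.8

cyclohexyl–N₂⁺ > cyclohexyl–OTf > cyclohexyl–OTs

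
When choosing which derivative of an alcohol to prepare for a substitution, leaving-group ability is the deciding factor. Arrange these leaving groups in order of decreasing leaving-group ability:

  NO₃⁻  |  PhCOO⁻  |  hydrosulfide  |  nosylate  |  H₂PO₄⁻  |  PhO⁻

Leaving-group ability tracks the stability of the departed species; conjugate-acid pKₐ is the usual yardstick (lower pKₐ → better LG).
nosylate: pKₐ(p-O₂NC₆H₄SO₃H) ≈ -3.5 — p-nitro group further stabilises the sulfonate
NO₃⁻: pKₐ(HNO₃) ≈ -1.3 — resonance-delocalised over three oxygens
H₂PO₄⁻: pKₐ(H₃PO₄) ≈ 2.1
PhCOO⁻: pKₐ(C₆H₅COOH) ≈ 4.2 — aryl carboxylate
hydrosulfide: pKₐ(H₂S) ≈ 7 — larger and more polarisable than the oxygen analogue
PhO⁻: pKₐ(C₆H₅OH (phenol)) ≈ 10 — resonance into the ring helps, but still a poor LG

nosylate > NO₃⁻ > H₂PO₄⁻ > PhCOO⁻ > hydrosulfide > PhO⁻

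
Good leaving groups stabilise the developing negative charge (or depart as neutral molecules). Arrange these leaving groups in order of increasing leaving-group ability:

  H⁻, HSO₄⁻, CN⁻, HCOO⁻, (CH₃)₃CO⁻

HSO₄⁻: pKₐ(H₂SO₄) ≈ -3
HCOO⁻: pKₐ(HCOOH) ≈ 3.8
CN⁻: pKₐ(HCN) ≈ 9.2
(CH₃)₃CO⁻: pKₐ(t-BuOH) ≈ 18
H⁻: pKₐ(H₂) ≈ 36
Reversing gives the worst-to-best order requested.

H⁻ < (CH₃)₃CO⁻ < CN⁻ < HCOO⁻ < HSO₄⁻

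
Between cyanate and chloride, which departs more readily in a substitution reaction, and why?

chloride

chloride is the better leaving group.
pKₐ(HCl) ≈ -7 versus pKₐ(HOCN) ≈ 3.5: chloride is the much weaker base.
Moderately weak base.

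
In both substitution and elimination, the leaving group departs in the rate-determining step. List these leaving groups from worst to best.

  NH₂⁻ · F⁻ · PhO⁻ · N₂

NH₂⁻ < PhO⁻ < F⁻ < N₂

Rank by basicity of the departing species: weakest base leaves most easily.
N₂: no meaningful conjugate acid; N₂ departs as an exceptionally stable neutral molecule
F⁻: pKₐ(HF) ≈ 3.2
PhO⁻: pKₐ(C₆H₅OH (phenol)) ≈ 10
NH₂⁻: pKₐ(NH₃) ≈ 38 — extremely strong base; never a leaving group
Reversing gives the worst-to-best order requested.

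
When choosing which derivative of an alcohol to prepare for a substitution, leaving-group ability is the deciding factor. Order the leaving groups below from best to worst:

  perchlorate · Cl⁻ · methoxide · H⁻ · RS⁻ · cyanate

Rank by basicity of the departing species: weakest base leaves most easily.
perchlorate: pKₐ(HClO₄) ≈ -10
Cl⁻: pKₐ(HCl) ≈ -7 — moderately weak base
cyanate: pKₐ(HOCN) ≈ 3.5 — resonance between N and O
RS⁻: pKₐ(RSH (a thiol)) ≈ 10.5
methoxide: pKₐ(CH₃OH) ≈ 15.5 — strong base; alkoxides do not leave unassisted
H⁻: pKₐ(H₂) ≈ 36 — extremely strong base; leaves only in special hydride-transfer contexts

perchlorate > Cl⁻ > cyanate > RS⁻ > methoxide > H⁻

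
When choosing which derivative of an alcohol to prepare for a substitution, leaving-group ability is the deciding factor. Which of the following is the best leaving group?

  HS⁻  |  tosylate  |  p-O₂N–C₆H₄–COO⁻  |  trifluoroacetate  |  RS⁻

tosylate

Rank by basicity of the departing species: weakest base leaves most easily.
tosylate: pKₐ(p-CH₃C₆H₄SO₃H (TsOH)) ≈ -2.8
trifluoroacetate: pKₐ(CF₃COOH) ≈ 0.2
p-O₂N–C₆H₄–COO⁻: pKₐ(p-nitrobenzoic acid) ≈ 3.4
HS⁻: pKₐ(H₂S) ≈ 7
RS⁻: pKₐ(RSH (a thiol)) ≈ 10.5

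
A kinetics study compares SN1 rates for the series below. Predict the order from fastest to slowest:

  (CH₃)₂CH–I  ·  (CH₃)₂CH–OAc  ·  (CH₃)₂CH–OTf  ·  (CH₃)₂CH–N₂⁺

The skeletons are identical, so relative rate is governed entirely by leaving-group ability.
Leaving-group ability tracks the stability of the departed species; conjugate-acid pKₐ is the usual yardstick (lower pKₐ → better LG).
(CH₃)₂CH–N₂⁺ loses N₂: no meaningful conjugate acid; N₂ departs as an exceptionally stable neutral molecule
(CH₃)₂CH–OTf loses OTf⁻: pKₐ(CF₃SO₃H (triflic acid)) ≈ -14
(CH₃)₂CH–I loses I⁻: pKₐ(HI) ≈ -10
(CH₃)₂CH–OAc loses AcO⁻: pKₐ(CH₃COOH) ≈ 4.8

(CH₃)₂CH–N₂⁺ > (CH₃)₂CH–OTf > (CH₃)₂CH–I > (CH₃)₂CH–OAc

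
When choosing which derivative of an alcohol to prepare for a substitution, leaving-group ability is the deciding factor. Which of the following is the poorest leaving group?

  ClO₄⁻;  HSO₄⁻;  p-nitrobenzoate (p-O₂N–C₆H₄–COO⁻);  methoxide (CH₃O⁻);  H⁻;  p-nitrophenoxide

Rank by basicity of the departing species: weakest base leaves most easily.
ClO₄⁻: pKₐ(HClO₄) ≈ -10
HSO₄⁻: pKₐ(H₂SO₄) ≈ -3
p-nitrobenzoate (p-O₂N–C₆H₄–COO⁻): pKₐ(p-nitrobenzoic acid) ≈ 3.4
p-nitrophenoxide: pKₐ(p-nitrophenol) ≈ 7.2
methoxide (CH₃O⁻): pKₐ(CH₃OH) ≈ 15.5
H⁻: pKₐ(H₂) ≈ 36

H⁻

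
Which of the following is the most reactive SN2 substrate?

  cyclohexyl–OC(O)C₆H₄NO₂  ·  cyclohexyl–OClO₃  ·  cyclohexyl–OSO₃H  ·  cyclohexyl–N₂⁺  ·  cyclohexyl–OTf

The skeletons are identical, so relative rate is governed entirely by leaving-group ability.
Rank by basicity of the departing species: weakest base leaves most easily.
cyclohexyl–N₂⁺ loses N₂: no meaningful conjugate acid; N₂ departs as an exceptionally stable neutral molecule
cyclohexyl–OTf loses OTf⁻: pKₐ(CF₃SO₃H (triflic acid)) ≈ -14
cyclohexyl–OClO₃ loses ClO₄⁻: pKₐ(HClO₄) ≈ -10
cyclohexyl–OSO₃H loses HSO₄⁻: pKₐ(H₂SO₄) ≈ -3
cyclohexyl–OC(O)C₆H₄NO₂ loses p-O₂N–C₆H₄–COO⁻: pKₐ(p-nitrobenzoic acid) ≈ 3.4

cyclohexyl–N₂⁺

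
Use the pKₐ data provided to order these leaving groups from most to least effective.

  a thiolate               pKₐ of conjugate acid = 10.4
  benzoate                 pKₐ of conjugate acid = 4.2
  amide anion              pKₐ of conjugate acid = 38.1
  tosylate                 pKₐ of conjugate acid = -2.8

Lower conjugate-acid pKₐ ⇒ weaker base ⇒ better leaving group.
Sorting by the given values: tosylate (-2.8), benzoate (4.2), a thiolate (10.4), amide anion (38.1).

tosylate > benzoate > a thiolate > amide anion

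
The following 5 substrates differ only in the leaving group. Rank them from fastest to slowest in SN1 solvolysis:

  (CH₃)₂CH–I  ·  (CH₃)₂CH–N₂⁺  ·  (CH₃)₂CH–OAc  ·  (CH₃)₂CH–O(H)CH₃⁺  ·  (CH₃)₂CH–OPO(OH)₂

(CH₃)₂CH–N₂⁺ > (CH₃)₂CH–I > (CH₃)₂CH–O(H)CH₃⁺ > (CH₃)₂CH–OPO(OH)₂ > (CH₃)₂CH–OAc

Same R in every case — rank the leaving groups.
A good leaving group is a weak base: the lower the pKₐ of its conjugate acid, the more readily it departs.
(CH₃)₂CH–N₂⁺ loses N₂: no meaningful conjugate acid; N₂ departs as an exceptionally stable neutral molecule
(CH₃)₂CH–I loses I⁻: pKₐ(HI) ≈ -10
(CH₃)₂CH–O(H)CH₃⁺ loses R'OH: pKₐ(R'OH₂⁺) ≈ -2.4
(CH₃)₂CH–OPO(OH)₂ loses H₂PO₄⁻: pKₐ(H₃PO₄) ≈ 2.1
(CH₃)₂CH–OAc loses AcO⁻: pKₐ(CH₃COOH) ≈ 4.8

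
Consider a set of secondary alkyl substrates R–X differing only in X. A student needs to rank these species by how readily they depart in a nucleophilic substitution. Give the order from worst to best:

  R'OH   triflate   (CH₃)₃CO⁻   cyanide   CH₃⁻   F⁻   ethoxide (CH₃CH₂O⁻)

A good leaving group is a weak base: the lower the pKₐ of its conjugate acid, the more readily it departs.
triflate: pKₐ(CF₃SO₃H (triflic acid)) ≈ -14
R'OH: pKₐ(R'OH₂⁺) ≈ -2.4
F⁻: pKₐ(HF) ≈ 3.2
cyanide: pKₐ(HCN) ≈ 9.2
ethoxide (CH₃CH₂O⁻): pKₐ(CH₃CH₂OH) ≈ 16
(CH₃)₃CO⁻: pKₐ(t-BuOH) ≈ 18
CH₃⁻: pKₐ(CH₄) ≈ 48
The question asks for worst first, so the sequence is read in increasing leaving-group ability.

CH₃⁻ < (CH₃)₃CO⁻ < ethoxide (CH₃CH₂O⁻) < cyanide < F⁻ < R'OH < triflate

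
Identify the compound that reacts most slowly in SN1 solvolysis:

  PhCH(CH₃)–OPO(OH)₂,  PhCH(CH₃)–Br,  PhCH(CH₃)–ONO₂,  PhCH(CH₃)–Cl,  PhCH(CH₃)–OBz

PhCH(CH₃)–OBz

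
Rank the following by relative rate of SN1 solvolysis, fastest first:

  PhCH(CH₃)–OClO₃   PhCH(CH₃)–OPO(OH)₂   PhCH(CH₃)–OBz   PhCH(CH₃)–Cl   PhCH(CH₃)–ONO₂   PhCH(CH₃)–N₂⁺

PhCH(CH₃)–N₂⁺ > PhCH(CH₃)–OClO₃ > PhCH(CH₃)–Cl > PhCH(CH₃)–ONO₂ > PhCH(CH₃)–OPO(OH)₂ > PhCH(CH₃)–OBz

Same R in every case — rank the leaving groups.
Leaving-group ability tracks the stability of the departed species; conjugate-acid pKₐ is the usual yardstick (lower pKₐ → better LG).
PhCH(CH₃)–N₂⁺ loses N₂: no meaningful conjugate acid; N₂ departs as an exceptionally stable neutral molecule
PhCH(CH₃)–OClO₃ loses ClO₄⁻: pKₐ(HClO₄) ≈ -10
PhCH(CH₃)–Cl loses Cl⁻: pKₐ(HCl) ≈ -7
PhCH(CH₃)–ONO₂ loses NO₃⁻: pKₐ(HNO₃) ≈ -1.3
PhCH(CH₃)–OPO(OH)₂ loses H₂PO₄⁻: pKₐ(H₃PO₄) ≈ 2.1
PhCH(CH₃)–OBz loses PhCOO⁻: pKₐ(C₆H₅COOH) ≈ 4.2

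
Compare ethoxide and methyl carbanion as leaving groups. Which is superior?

ethoxide is the better leaving group.
pKₐ(CH₃CH₂OH) ≈ 16 versus pKₐ(CH₄) ≈ 48: ethoxide is the much weaker base.
Strong base; alkoxides do not leave unassisted.

ethoxide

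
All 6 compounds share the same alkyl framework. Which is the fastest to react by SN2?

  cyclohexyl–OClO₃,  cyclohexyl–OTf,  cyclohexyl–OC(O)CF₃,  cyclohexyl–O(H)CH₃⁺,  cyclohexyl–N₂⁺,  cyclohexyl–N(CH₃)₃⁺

Same R in every case — rank the leaving groups.
Leaving-group ability tracks the stability of the departed species; conjugate-acid pKₐ is the usual yardstick (lower pKₐ → better LG).
cyclohexyl–N₂⁺ loses N₂: no meaningful conjugate acid; N₂ departs as an exceptionally stable neutral molecule
cyclohexyl–OTf loses OTf⁻: pKₐ(CF₃SO₃H (triflic acid)) ≈ -14
cyclohexyl–OClO₃ loses ClO₄⁻: pKₐ(HClO₄) ≈ -10
cyclohexyl–O(H)CH₃⁺ loses R'OH: pKₐ(R'OH₂⁺) ≈ -2.4
cyclohexyl–OC(O)CF₃ loses CF₃COO⁻: pKₐ(CF₃COOH) ≈ 0.2
cyclohexyl–N(CH₃)₃⁺ loses NR'₃: pKₐ(R'₃NH⁺) ≈ 10.7

cyclohexyl–N₂⁺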